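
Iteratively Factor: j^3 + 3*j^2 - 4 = (j + 2)*(j^2 + j - 2) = (j - 1)*(j + 2)*(j + 2)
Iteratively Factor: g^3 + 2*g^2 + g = (g + 1)*(g^2 + g) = (g + 1)^2*(g)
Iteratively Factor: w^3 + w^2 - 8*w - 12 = (w + 2)*(w^2 - w - 6) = (w - 3)*(w + 2)*(w + 2)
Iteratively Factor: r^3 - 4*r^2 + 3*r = (r)*(r^2 - 4*r + 3) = r*(r - 1)*(r - 3)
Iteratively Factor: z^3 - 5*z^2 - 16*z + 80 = (z + 4)*(z^2 - 9*z + 20) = (z - 4)*(z + 4)*(z - 5)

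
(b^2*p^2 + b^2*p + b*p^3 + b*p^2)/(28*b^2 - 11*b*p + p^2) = b*p*(b*p + b + p^2 + p)/(28*b^2 - 11*b*p + p^2)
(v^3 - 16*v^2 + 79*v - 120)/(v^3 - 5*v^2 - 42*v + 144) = (v - 5)/(v + 6)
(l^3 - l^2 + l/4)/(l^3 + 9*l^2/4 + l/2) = (4*l^2 - 4*l + 1)/(4*l^2 + 9*l + 2)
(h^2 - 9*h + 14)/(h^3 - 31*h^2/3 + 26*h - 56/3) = 3/(3*h - 4)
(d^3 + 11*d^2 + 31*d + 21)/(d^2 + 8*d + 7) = d + 3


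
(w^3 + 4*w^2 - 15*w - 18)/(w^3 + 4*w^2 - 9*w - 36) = (w^2 + 7*w + 6)/(w^2 + 7*w + 12)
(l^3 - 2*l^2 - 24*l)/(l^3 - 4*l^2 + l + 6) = l*(l^2 - 2*l - 24)/(l^3 - 4*l^2 + l + 6)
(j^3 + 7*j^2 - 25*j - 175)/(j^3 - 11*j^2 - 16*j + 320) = (j^2 + 2*j - 35)/(j^2 - 16*j + 64)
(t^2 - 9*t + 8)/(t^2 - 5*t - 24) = (t - 1)/(t + 3)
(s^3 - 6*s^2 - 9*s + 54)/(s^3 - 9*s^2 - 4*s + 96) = (s^2 - 9*s + 18)/(s^2 - 12*s + 32)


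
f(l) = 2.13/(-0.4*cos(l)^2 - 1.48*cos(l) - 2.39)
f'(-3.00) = 0.12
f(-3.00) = -1.62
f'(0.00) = 0.00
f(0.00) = -0.50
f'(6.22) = 0.02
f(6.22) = -0.50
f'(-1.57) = 0.55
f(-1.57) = -0.89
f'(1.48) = -0.52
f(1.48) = -0.84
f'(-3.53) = -0.32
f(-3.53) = -1.56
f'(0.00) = 0.00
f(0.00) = -0.50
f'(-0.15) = 0.04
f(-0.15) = -0.50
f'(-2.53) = 0.48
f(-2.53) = -1.47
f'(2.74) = -0.33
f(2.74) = -1.56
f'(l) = 2.13*(-0.8*sin(l)*cos(l) - 1.48*sin(l))/(-0.4*cos(l)^2 - 1.48*cos(l) - 2.39)^2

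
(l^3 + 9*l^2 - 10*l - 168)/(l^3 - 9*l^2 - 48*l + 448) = (l^2 + 2*l - 24)/(l^2 - 16*l + 64)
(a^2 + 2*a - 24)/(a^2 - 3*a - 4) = (a + 6)/(a + 1)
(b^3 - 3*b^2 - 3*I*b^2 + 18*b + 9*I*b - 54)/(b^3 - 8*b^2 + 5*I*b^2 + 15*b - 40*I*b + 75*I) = (b^2 - 3*I*b + 18)/(b^2 + 5*b*(-1 + I) - 25*I)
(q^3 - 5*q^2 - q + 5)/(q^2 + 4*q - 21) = (q^3 - 5*q^2 - q + 5)/(q^2 + 4*q - 21)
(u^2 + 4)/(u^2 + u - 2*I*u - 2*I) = (u + 2*I)/(u + 1)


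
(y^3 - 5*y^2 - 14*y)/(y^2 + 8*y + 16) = y*(y^2 - 5*y - 14)/(y^2 + 8*y + 16)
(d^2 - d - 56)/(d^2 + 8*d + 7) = (d - 8)/(d + 1)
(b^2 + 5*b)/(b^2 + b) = (b + 5)/(b + 1)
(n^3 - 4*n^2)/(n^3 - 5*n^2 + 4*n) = n/(n - 1)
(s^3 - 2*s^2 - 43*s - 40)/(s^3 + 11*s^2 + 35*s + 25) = (s - 8)/(s + 5)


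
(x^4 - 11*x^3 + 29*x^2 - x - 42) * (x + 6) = x^5 - 5*x^4 - 37*x^3 + 173*x^2 - 48*x - 252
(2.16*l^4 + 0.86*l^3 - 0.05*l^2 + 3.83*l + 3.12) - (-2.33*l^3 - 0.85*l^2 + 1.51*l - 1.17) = 2.16*l^4 + 3.19*l^3 + 0.8*l^2 + 2.32*l + 4.29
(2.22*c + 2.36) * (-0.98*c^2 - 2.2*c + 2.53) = -2.1756*c^3 - 7.1968*c^2 + 0.4246*c + 5.9708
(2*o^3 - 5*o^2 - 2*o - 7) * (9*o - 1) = 18*o^4 - 47*o^3 - 13*o^2 - 61*o + 7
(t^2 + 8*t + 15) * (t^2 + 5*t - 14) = t^4 + 13*t^3 + 41*t^2 - 37*t - 210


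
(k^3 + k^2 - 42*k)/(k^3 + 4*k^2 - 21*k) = (k - 6)/(k - 3)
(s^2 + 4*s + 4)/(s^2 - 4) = (s + 2)/(s - 2)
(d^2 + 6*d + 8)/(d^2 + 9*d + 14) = (d + 4)/(d + 7)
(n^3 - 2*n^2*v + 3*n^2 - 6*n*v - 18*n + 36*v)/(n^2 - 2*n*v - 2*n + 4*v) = (n^2 + 3*n - 18)/(n - 2)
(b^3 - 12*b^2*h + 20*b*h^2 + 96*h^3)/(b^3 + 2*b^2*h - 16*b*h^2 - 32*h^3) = (b^2 - 14*b*h + 48*h^2)/(b^2 - 16*h^2)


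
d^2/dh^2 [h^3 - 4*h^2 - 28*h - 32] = 6*h - 8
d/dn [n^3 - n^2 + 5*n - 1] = 3*n^2 - 2*n + 5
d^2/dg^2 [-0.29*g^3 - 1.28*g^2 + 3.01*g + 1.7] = -1.74*g - 2.56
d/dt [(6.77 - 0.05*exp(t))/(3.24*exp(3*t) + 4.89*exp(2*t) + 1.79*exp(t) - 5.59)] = (0.324*exp(3*t) - 65.5599*exp(2*t) - 66.2106*exp(t) - 11.8388)*exp(t)/(10.4976*exp(6*t) + 31.6872*exp(5*t) + 35.5113*exp(4*t) - 18.717*exp(3*t) - 51.4661*exp(2*t) - 20.0122*exp(t) + 31.2481)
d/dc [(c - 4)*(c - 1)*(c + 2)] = 3*c^2 - 6*c - 6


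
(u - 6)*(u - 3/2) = u^2 - 15*u/2 + 9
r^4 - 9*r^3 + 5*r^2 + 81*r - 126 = (r - 7)*(r - 3)*(r - 2)*(r + 3)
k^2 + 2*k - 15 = (k - 3)*(k + 5)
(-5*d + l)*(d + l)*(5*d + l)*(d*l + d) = -25*d^4*l - 25*d^4 - 25*d^3*l^2 - 25*d^3*l + d^2*l^3 + d^2*l^2 + d*l^4 + d*l^3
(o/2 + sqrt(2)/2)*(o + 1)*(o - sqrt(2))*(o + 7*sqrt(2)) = o^4/2 + o^3/2 + 7*sqrt(2)*o^3/2 - o^2 + 7*sqrt(2)*o^2/2 - 7*sqrt(2)*o - o - 7*sqrt(2)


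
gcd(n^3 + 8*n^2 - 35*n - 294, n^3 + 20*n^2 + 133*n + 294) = n^2 + 14*n + 49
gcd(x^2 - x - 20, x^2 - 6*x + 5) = x - 5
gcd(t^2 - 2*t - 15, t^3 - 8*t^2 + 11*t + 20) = t - 5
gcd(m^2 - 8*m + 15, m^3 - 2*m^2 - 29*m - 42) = 1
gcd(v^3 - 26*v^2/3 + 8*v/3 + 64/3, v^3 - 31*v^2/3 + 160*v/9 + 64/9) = v - 8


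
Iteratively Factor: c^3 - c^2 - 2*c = (c - 2)*(c^2 + c) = c*(c - 2)*(c + 1)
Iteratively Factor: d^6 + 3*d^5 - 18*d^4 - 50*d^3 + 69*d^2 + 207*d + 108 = (d + 4)*(d^5 - d^4 - 14*d^3 + 6*d^2 + 45*d + 27) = (d - 3)*(d + 4)*(d^4 + 2*d^3 - 8*d^2 - 18*d - 9) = (d - 3)*(d + 3)*(d + 4)*(d^3 - d^2 - 5*d - 3) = (d - 3)*(d + 1)*(d + 3)*(d + 4)*(d^2 - 2*d - 3) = (d - 3)*(d + 1)^2*(d + 3)*(d + 4)*(d - 3)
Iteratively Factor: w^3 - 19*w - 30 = (w + 2)*(w^2 - 2*w - 15) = (w - 5)*(w + 2)*(w + 3)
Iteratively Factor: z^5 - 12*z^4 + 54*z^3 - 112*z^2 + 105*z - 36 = (z - 1)*(z^4 - 11*z^3 + 43*z^2 - 69*z + 36) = (z - 1)^2*(z^3 - 10*z^2 + 33*z - 36) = (z - 3)*(z - 1)^2*(z^2 - 7*z + 12) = (z - 3)^2*(z - 1)^2*(z - 4)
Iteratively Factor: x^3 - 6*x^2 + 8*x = (x - 2)*(x^2 - 4*x) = (x - 4)*(x - 2)*(x)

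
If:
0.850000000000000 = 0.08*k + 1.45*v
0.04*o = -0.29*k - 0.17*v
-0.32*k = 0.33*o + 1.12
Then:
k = 0.15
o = -3.54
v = 0.58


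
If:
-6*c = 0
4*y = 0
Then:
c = 0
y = 0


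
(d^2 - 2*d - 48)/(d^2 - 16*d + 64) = (d + 6)/(d - 8)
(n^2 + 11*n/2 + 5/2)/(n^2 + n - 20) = (n + 1/2)/(n - 4)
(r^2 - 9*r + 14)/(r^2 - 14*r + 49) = (r - 2)/(r - 7)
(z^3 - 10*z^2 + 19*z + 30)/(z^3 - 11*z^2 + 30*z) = (z + 1)/z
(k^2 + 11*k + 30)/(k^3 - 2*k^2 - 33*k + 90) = (k + 5)/(k^2 - 8*k + 15)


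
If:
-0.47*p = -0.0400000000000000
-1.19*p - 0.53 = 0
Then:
No Solution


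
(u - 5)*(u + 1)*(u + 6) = u^3 + 2*u^2 - 29*u - 30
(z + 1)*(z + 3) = z^2 + 4*z + 3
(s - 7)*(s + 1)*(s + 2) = s^3 - 4*s^2 - 19*s - 14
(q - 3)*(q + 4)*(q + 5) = q^3 + 6*q^2 - 7*q - 60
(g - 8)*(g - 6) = g^2 - 14*g + 48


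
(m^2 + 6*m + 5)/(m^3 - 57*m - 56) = (m + 5)/(m^2 - m - 56)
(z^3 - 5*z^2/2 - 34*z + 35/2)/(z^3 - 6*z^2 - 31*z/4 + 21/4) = 2*(z + 5)/(2*z + 3)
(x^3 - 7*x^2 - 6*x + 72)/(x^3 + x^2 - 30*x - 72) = (x - 4)/(x + 4)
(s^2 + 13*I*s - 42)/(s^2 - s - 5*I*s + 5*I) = (s^2 + 13*I*s - 42)/(s^2 - s - 5*I*s + 5*I)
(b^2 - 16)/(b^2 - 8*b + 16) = (b + 4)/(b - 4)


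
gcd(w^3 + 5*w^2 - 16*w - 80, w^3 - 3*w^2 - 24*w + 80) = w^2 + w - 20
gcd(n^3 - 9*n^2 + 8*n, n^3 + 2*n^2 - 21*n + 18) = n - 1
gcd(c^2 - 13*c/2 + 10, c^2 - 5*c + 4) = c - 4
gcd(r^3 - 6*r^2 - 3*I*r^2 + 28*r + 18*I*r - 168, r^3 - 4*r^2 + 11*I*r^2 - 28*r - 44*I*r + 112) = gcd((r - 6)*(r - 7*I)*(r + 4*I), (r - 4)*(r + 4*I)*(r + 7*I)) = r + 4*I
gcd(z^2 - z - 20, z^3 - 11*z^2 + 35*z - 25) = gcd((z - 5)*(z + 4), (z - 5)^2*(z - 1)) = z - 5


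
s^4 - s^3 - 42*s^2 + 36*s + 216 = (s - 6)*(s - 3)*(s + 2)*(s + 6)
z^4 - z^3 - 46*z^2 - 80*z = z*(z - 8)*(z + 2)*(z + 5)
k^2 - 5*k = k*(k - 5)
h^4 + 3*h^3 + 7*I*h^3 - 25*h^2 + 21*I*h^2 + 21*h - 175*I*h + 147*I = (h - 3)*(h - 1)*(h + 7)*(h + 7*I)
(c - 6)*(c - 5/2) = c^2 - 17*c/2 + 15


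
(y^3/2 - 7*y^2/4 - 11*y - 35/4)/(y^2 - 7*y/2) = (2*y^3 - 7*y^2 - 44*y - 35)/(2*y*(2*y - 7))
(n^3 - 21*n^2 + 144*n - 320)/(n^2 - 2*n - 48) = (n^2 - 13*n + 40)/(n + 6)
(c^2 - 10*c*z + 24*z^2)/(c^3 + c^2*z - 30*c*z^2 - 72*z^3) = (c - 4*z)/(c^2 + 7*c*z + 12*z^2)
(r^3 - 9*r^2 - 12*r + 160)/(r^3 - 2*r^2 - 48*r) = (r^2 - r - 20)/(r*(r + 6))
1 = 1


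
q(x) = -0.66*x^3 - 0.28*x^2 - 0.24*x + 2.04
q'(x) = -1.98*x^2 - 0.56*x - 0.24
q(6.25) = -171.53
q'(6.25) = -81.08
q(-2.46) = 10.76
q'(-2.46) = -10.84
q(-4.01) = 41.06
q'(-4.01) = -29.83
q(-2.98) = 17.73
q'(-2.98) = -16.15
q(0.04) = 2.03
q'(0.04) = -0.27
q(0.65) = 1.58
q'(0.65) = -1.44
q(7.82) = -332.58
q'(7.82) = -125.70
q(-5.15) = 86.00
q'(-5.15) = -49.87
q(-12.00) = 1105.08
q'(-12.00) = -278.64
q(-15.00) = 2170.14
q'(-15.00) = -437.34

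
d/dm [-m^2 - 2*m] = -2*m - 2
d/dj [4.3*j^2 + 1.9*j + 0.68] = 8.6*j + 1.9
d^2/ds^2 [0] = 0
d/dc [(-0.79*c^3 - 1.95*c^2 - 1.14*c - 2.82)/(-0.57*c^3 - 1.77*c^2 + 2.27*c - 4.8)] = (0.2868*c^4 - 4.8862*c^3 + 0.1095*c^2 + 8.7372*c + 11.8734)/(0.3249*c^6 + 2.0178*c^5 + 0.545100000000001*c^4 - 2.5638*c^3 + 22.1449*c^2 - 21.792*c + 23.04)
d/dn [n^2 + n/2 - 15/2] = 2*n + 1/2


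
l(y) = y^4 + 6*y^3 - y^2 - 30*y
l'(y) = 4*y^3 + 18*y^2 - 2*y - 30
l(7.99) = 6832.51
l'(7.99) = 3143.47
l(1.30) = -24.65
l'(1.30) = 6.61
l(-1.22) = 26.43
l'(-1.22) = -8.03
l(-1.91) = 25.15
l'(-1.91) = 11.61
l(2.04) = 2.90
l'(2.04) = 74.79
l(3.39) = 252.63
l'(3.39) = 325.91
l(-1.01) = 24.14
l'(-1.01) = -13.74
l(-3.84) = -21.85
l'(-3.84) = 16.61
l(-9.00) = 2376.00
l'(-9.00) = -1470.00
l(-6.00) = 144.00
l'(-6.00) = -234.00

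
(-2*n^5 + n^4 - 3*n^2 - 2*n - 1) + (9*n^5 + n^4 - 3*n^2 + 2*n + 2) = 7*n^5 + 2*n^4 - 6*n^2 + 1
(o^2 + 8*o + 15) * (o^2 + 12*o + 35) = o^4 + 20*o^3 + 146*o^2 + 460*o + 525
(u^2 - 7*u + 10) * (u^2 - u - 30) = u^4 - 8*u^3 - 13*u^2 + 200*u - 300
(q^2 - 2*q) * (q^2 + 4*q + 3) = q^4 + 2*q^3 - 5*q^2 - 6*q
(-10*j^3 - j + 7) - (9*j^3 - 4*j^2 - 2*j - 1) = -19*j^3 + 4*j^2 + j + 8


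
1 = 1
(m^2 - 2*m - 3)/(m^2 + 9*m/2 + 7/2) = 2*(m - 3)/(2*m + 7)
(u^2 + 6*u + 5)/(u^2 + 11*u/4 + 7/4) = 4*(u + 5)/(4*u + 7)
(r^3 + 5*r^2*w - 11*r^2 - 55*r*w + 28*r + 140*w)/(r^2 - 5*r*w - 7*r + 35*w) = (r^2 + 5*r*w - 4*r - 20*w)/(r - 5*w)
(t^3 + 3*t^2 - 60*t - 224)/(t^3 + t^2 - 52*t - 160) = (t + 7)/(t + 5)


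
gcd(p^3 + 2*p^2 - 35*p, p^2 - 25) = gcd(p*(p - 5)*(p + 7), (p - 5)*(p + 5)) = p - 5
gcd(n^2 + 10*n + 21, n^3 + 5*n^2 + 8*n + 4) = 1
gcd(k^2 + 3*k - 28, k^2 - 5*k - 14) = 1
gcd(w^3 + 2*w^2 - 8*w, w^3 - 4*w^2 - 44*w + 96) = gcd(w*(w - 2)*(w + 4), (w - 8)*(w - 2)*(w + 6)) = w - 2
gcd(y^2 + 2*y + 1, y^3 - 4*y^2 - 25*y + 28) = 1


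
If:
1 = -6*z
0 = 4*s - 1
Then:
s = 1/4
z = -1/6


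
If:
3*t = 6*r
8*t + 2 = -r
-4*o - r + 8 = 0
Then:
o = 69/34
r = -2/17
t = -4/17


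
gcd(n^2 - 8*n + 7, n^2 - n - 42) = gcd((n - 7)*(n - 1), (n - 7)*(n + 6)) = n - 7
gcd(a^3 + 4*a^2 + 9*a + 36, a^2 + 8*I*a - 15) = a + 3*I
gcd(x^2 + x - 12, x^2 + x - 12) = x^2 + x - 12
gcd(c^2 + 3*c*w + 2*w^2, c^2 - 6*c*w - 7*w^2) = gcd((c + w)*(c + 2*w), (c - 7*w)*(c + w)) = c + w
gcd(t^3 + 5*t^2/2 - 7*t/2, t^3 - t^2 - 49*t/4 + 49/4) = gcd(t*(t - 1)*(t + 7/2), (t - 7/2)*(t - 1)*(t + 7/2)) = t^2 + 5*t/2 - 7/2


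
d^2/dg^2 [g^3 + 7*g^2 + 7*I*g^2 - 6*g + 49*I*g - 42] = 6*g + 14 + 14*I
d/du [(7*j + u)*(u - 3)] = 7*j + 2*u - 3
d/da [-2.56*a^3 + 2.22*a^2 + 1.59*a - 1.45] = -7.68*a^2 + 4.44*a + 1.59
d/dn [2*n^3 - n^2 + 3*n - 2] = 6*n^2 - 2*n + 3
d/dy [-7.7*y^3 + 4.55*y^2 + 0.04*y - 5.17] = -23.1*y^2 + 9.1*y + 0.04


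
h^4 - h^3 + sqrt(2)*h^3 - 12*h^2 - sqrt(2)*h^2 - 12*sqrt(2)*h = h*(h - 4)*(h + 3)*(h + sqrt(2))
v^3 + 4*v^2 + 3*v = v*(v + 1)*(v + 3)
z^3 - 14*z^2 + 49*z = z*(z - 7)^2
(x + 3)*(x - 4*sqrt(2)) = x^2 - 4*sqrt(2)*x + 3*x - 12*sqrt(2)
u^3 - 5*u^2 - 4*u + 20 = (u - 5)*(u - 2)*(u + 2)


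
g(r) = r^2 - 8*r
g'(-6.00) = -20.00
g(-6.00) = 84.00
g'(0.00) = -8.00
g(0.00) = 0.00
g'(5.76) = 3.52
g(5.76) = -12.90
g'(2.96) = -2.08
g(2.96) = -14.92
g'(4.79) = 1.58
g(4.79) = -15.38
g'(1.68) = -4.64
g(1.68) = -10.62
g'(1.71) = -4.58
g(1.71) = -10.76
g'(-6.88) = -21.76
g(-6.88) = 102.37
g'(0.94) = -6.12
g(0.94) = -6.64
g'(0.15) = -7.70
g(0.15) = -1.18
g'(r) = 2*r - 8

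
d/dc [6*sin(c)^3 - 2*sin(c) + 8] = 2*(9*sin(c)^2 - 1)*cos(c)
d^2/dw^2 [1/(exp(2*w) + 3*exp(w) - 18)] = (2*(2*exp(w) + 3)^2*exp(w) - (4*exp(w) + 3)*(exp(2*w) + 3*exp(w) - 18))*exp(w)/(exp(2*w) + 3*exp(w) - 18)^3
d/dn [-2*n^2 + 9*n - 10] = 9 - 4*n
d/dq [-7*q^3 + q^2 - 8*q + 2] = -21*q^2 + 2*q - 8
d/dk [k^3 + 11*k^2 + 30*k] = 3*k^2 + 22*k + 30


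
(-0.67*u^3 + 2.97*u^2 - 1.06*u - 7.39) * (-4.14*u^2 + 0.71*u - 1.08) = 2.7738*u^5 - 12.7715*u^4 + 7.2207*u^3 + 26.6344*u^2 - 4.1021*u + 7.9812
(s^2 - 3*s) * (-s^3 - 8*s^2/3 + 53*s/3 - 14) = -s^5 + s^4/3 + 77*s^3/3 - 67*s^2 + 42*s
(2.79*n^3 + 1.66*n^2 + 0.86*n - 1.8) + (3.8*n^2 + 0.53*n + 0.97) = 2.79*n^3 + 5.46*n^2 + 1.39*n - 0.83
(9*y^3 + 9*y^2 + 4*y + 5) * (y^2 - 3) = 9*y^5 + 9*y^4 - 23*y^3 - 22*y^2 - 12*y - 15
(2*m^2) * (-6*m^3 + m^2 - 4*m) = -12*m^5 + 2*m^4 - 8*m^3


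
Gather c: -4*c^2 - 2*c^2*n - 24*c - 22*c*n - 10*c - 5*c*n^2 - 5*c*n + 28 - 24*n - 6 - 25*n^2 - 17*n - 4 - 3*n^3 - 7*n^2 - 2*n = c^2*(-2*n - 4) + c*(-5*n^2 - 27*n - 34) - 3*n^3 - 32*n^2 - 43*n + 18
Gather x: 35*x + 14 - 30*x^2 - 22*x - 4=-30*x^2 + 13*x + 10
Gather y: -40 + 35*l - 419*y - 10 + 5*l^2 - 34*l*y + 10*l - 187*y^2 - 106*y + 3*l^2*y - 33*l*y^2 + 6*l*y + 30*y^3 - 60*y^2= 5*l^2 + 45*l + 30*y^3 + y^2*(-33*l - 247) + y*(3*l^2 - 28*l - 525) - 50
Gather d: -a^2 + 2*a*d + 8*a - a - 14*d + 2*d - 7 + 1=-a^2 + 7*a + d*(2*a - 12) - 6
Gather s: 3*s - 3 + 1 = 3*s - 2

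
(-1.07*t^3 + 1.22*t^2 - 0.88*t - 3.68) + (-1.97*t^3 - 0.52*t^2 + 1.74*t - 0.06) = -3.04*t^3 + 0.7*t^2 + 0.86*t - 3.74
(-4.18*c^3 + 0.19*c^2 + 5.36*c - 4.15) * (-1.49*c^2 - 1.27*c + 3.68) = 6.2282*c^5 + 5.0255*c^4 - 23.6101*c^3 + 0.0754999999999999*c^2 + 24.9953*c - 15.272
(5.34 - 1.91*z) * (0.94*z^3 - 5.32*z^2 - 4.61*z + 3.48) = -1.7954*z^4 + 15.1808*z^3 - 19.6037*z^2 - 31.2642*z + 18.5832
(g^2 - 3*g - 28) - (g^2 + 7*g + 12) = -10*g - 40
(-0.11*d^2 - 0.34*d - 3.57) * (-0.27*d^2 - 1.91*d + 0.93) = 0.0297*d^4 + 0.3019*d^3 + 1.511*d^2 + 6.5025*d - 3.3201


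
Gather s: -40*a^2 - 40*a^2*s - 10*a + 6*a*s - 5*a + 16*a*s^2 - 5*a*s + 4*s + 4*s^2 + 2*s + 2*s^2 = -40*a^2 - 15*a + s^2*(16*a + 6) + s*(-40*a^2 + a + 6)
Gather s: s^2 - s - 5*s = s^2 - 6*s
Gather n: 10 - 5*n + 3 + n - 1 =12 - 4*n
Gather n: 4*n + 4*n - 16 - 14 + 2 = 8*n - 28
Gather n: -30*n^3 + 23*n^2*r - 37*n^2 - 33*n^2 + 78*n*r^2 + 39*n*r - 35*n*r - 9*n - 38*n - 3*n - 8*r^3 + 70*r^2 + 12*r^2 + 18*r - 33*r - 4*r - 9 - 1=-30*n^3 + n^2*(23*r - 70) + n*(78*r^2 + 4*r - 50) - 8*r^3 + 82*r^2 - 19*r - 10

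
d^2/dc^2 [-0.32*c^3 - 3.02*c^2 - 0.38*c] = -1.92*c - 6.04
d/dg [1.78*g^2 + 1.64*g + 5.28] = 3.56*g + 1.64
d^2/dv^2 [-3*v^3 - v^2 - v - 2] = -18*v - 2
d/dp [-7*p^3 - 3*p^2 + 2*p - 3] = -21*p^2 - 6*p + 2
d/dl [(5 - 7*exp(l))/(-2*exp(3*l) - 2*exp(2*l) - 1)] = (-2*(3*exp(l) + 2)*(7*exp(l) - 5)*exp(l) + 14*exp(3*l) + 14*exp(2*l) + 7)*exp(l)/(2*exp(3*l) + 2*exp(2*l) + 1)^2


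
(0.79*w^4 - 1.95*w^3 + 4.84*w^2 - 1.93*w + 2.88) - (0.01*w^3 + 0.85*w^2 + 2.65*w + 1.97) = 0.79*w^4 - 1.96*w^3 + 3.99*w^2 - 4.58*w + 0.91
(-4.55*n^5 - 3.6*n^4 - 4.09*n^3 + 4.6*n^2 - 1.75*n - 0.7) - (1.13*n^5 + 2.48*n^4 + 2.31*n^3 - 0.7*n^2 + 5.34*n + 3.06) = -5.68*n^5 - 6.08*n^4 - 6.4*n^3 + 5.3*n^2 - 7.09*n - 3.76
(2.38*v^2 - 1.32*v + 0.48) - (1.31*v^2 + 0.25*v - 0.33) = 1.07*v^2 - 1.57*v + 0.81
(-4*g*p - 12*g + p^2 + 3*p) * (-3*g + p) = 12*g^2*p + 36*g^2 - 7*g*p^2 - 21*g*p + p^3 + 3*p^2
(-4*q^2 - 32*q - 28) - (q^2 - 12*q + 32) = -5*q^2 - 20*q - 60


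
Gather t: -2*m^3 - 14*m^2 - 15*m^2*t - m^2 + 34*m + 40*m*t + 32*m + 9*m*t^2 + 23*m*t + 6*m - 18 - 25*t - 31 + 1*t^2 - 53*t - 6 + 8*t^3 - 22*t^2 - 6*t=-2*m^3 - 15*m^2 + 72*m + 8*t^3 + t^2*(9*m - 21) + t*(-15*m^2 + 63*m - 84) - 55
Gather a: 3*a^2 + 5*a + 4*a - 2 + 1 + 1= 3*a^2 + 9*a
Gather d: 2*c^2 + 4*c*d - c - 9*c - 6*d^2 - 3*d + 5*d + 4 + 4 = 2*c^2 - 10*c - 6*d^2 + d*(4*c + 2) + 8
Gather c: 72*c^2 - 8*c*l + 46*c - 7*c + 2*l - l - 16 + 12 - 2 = 72*c^2 + c*(39 - 8*l) + l - 6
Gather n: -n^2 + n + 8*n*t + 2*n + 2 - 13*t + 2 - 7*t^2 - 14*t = -n^2 + n*(8*t + 3) - 7*t^2 - 27*t + 4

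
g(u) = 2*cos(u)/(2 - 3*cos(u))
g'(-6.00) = -1.44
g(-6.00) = -2.18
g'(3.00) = -0.02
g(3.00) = -0.40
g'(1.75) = -0.61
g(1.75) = -0.14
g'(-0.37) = 2.28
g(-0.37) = -2.34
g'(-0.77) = 117.82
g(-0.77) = -9.34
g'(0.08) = -0.33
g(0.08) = -2.01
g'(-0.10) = 0.41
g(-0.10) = -2.02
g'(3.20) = 0.01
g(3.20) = -0.40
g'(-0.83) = 4866.80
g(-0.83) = -54.81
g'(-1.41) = 1.71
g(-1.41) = 0.21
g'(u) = -2*sin(u)/(2 - 3*cos(u)) - 6*sin(u)*cos(u)/(2 - 3*cos(u))^2 = -4*sin(u)/(3*cos(u) - 2)^2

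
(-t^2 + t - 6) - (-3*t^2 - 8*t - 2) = 2*t^2 + 9*t - 4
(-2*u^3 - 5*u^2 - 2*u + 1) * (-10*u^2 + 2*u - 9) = 20*u^5 + 46*u^4 + 28*u^3 + 31*u^2 + 20*u - 9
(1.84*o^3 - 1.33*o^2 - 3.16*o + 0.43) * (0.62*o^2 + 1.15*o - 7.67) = 1.1408*o^5 + 1.2914*o^4 - 17.6015*o^3 + 6.8337*o^2 + 24.7317*o - 3.2981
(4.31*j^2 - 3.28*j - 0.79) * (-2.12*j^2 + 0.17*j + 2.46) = -9.1372*j^4 + 7.6863*j^3 + 11.7198*j^2 - 8.2031*j - 1.9434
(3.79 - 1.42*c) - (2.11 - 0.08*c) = 1.68 - 1.34*c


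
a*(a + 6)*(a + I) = a^3 + 6*a^2 + I*a^2 + 6*I*a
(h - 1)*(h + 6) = h^2 + 5*h - 6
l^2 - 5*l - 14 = (l - 7)*(l + 2)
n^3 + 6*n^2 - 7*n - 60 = (n - 3)*(n + 4)*(n + 5)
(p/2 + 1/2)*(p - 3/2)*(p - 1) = p^3/2 - 3*p^2/4 - p/2 + 3/4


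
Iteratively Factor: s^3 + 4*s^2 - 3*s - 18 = (s + 3)*(s^2 + s - 6) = (s - 2)*(s + 3)*(s + 3)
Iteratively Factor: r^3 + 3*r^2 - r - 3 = (r + 1)*(r^2 + 2*r - 3) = (r - 1)*(r + 1)*(r + 3)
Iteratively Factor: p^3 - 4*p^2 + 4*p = (p - 2)*(p^2 - 2*p) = (p - 2)^2*(p)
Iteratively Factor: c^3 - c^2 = (c - 1)*(c^2) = c*(c - 1)*(c)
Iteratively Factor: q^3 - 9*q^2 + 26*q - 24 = (q - 3)*(q^2 - 6*q + 8) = (q - 3)*(q - 2)*(q - 4)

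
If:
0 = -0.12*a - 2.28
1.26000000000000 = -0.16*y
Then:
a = -19.00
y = -7.88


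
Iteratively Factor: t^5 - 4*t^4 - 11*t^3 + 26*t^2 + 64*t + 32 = (t + 2)*(t^4 - 6*t^3 + t^2 + 24*t + 16) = (t - 4)*(t + 2)*(t^3 - 2*t^2 - 7*t - 4) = (t - 4)*(t + 1)*(t + 2)*(t^2 - 3*t - 4) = (t - 4)*(t + 1)^2*(t + 2)*(t - 4)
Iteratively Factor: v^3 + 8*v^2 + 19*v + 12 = (v + 3)*(v^2 + 5*v + 4) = (v + 1)*(v + 3)*(v + 4)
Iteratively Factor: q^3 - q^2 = (q)*(q^2 - q) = q^2*(q - 1)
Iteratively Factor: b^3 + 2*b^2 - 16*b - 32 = (b + 4)*(b^2 - 2*b - 8) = (b + 2)*(b + 4)*(b - 4)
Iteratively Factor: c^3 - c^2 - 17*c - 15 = (c + 1)*(c^2 - 2*c - 15) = (c + 1)*(c + 3)*(c - 5)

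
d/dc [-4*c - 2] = -4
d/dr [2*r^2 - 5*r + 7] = 4*r - 5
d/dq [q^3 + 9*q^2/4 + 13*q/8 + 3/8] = 3*q^2 + 9*q/2 + 13/8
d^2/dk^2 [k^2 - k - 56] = 2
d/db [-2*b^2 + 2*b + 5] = 2 - 4*b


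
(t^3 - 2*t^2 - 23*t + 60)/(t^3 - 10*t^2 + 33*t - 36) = (t + 5)/(t - 3)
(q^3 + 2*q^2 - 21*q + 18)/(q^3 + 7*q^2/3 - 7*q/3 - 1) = 3*(q^2 + 3*q - 18)/(3*q^2 + 10*q + 3)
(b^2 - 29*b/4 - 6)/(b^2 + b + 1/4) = (4*b^2 - 29*b - 24)/(4*b^2 + 4*b + 1)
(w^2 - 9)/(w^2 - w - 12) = (w - 3)/(w - 4)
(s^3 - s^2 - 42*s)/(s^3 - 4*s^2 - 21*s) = (s + 6)/(s + 3)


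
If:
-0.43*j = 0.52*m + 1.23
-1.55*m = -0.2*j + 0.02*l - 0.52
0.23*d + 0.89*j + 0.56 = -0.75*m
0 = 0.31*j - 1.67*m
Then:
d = 8.02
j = -2.34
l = 36.25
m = -0.43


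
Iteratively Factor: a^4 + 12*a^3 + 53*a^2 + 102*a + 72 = (a + 2)*(a^3 + 10*a^2 + 33*a + 36) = (a + 2)*(a + 3)*(a^2 + 7*a + 12) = (a + 2)*(a + 3)^2*(a + 4)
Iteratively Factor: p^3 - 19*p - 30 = (p + 3)*(p^2 - 3*p - 10) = (p + 2)*(p + 3)*(p - 5)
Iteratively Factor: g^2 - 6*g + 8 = (g - 2)*(g - 4)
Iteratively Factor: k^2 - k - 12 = (k + 3)*(k - 4)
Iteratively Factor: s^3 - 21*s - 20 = (s + 1)*(s^2 - s - 20) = (s + 1)*(s + 4)*(s - 5)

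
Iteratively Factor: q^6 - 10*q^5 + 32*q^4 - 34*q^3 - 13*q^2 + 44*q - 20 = (q + 1)*(q^5 - 11*q^4 + 43*q^3 - 77*q^2 + 64*q - 20) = (q - 1)*(q + 1)*(q^4 - 10*q^3 + 33*q^2 - 44*q + 20) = (q - 2)*(q - 1)*(q + 1)*(q^3 - 8*q^2 + 17*q - 10) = (q - 2)*(q - 1)^2*(q + 1)*(q^2 - 7*q + 10) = (q - 2)^2*(q - 1)^2*(q + 1)*(q - 5)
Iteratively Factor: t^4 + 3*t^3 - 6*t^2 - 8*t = (t + 4)*(t^3 - t^2 - 2*t) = t*(t + 4)*(t^2 - t - 2) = t*(t + 1)*(t + 4)*(t - 2)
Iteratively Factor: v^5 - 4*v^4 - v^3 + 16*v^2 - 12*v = (v + 2)*(v^4 - 6*v^3 + 11*v^2 - 6*v) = (v - 2)*(v + 2)*(v^3 - 4*v^2 + 3*v) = (v - 2)*(v - 1)*(v + 2)*(v^2 - 3*v) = (v - 3)*(v - 2)*(v - 1)*(v + 2)*(v)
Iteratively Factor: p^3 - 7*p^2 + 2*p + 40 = (p + 2)*(p^2 - 9*p + 20) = (p - 4)*(p + 2)*(p - 5)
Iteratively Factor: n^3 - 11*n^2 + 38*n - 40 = (n - 4)*(n^2 - 7*n + 10) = (n - 5)*(n - 4)*(n - 2)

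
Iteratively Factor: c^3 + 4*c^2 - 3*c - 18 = (c - 2)*(c^2 + 6*c + 9) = (c - 2)*(c + 3)*(c + 3)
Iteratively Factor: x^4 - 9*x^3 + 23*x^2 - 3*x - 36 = (x - 4)*(x^3 - 5*x^2 + 3*x + 9) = (x - 4)*(x - 3)*(x^2 - 2*x - 3) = (x - 4)*(x - 3)*(x + 1)*(x - 3)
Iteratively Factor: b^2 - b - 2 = (b - 2)*(b + 1)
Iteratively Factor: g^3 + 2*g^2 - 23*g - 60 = (g + 3)*(g^2 - g - 20) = (g + 3)*(g + 4)*(g - 5)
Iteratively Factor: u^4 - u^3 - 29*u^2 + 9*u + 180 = (u - 5)*(u^3 + 4*u^2 - 9*u - 36) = (u - 5)*(u - 3)*(u^2 + 7*u + 12) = (u - 5)*(u - 3)*(u + 3)*(u + 4)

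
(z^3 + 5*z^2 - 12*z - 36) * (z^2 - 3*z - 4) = z^5 + 2*z^4 - 31*z^3 - 20*z^2 + 156*z + 144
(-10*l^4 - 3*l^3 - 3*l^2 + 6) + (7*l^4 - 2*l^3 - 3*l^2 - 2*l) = -3*l^4 - 5*l^3 - 6*l^2 - 2*l + 6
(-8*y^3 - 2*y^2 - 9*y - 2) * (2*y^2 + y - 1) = -16*y^5 - 12*y^4 - 12*y^3 - 11*y^2 + 7*y + 2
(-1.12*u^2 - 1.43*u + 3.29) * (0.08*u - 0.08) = -0.0896*u^3 - 0.0248*u^2 + 0.3776*u - 0.2632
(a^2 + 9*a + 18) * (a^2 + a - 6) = a^4 + 10*a^3 + 21*a^2 - 36*a - 108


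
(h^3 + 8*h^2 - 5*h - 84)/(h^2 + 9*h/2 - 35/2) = 2*(h^2 + h - 12)/(2*h - 5)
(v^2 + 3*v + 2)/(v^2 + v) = (v + 2)/v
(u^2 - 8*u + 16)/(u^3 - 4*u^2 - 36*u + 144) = (u - 4)/(u^2 - 36)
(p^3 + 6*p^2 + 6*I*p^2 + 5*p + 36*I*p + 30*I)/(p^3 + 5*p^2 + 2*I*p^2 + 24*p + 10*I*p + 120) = (p + 1)/(p - 4*I)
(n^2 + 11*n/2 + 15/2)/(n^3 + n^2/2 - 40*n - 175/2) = (n + 3)/(n^2 - 2*n - 35)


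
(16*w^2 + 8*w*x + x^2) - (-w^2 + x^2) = 17*w^2 + 8*w*x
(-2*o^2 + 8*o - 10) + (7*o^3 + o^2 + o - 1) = 7*o^3 - o^2 + 9*o - 11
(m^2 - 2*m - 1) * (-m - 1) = -m^3 + m^2 + 3*m + 1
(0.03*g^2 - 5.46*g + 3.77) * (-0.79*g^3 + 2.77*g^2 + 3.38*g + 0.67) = -0.0237*g^5 + 4.3965*g^4 - 18.0011*g^3 - 7.9918*g^2 + 9.0844*g + 2.5259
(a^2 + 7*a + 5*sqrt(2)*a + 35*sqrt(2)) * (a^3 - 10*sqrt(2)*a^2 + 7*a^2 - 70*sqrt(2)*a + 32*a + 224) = a^5 - 5*sqrt(2)*a^4 + 14*a^4 - 70*sqrt(2)*a^3 - 19*a^3 - 952*a^2 - 85*sqrt(2)*a^2 - 3332*a + 2240*sqrt(2)*a + 7840*sqrt(2)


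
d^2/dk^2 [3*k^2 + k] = 6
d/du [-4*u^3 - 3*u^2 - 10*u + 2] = -12*u^2 - 6*u - 10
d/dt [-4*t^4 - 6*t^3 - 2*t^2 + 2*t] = -16*t^3 - 18*t^2 - 4*t + 2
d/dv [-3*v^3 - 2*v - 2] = -9*v^2 - 2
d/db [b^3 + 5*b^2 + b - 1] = 3*b^2 + 10*b + 1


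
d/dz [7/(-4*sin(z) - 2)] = 7*cos(z)/(2*sin(z) + 1)^2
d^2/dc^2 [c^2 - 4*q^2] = 2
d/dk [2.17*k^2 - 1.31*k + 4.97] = 4.34*k - 1.31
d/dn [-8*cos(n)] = 8*sin(n)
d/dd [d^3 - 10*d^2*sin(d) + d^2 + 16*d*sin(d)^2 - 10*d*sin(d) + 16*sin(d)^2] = -10*d^2*cos(d) + 3*d^2 - 20*d*sin(d) + 16*d*sin(2*d) - 10*d*cos(d) + 2*d + 16*sin(d)^2 - 10*sin(d) + 16*sin(2*d)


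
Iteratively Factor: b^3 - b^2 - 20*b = (b)*(b^2 - b - 20) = b*(b + 4)*(b - 5)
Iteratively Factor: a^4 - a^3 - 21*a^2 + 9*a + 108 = (a - 3)*(a^3 + 2*a^2 - 15*a - 36) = (a - 3)*(a + 3)*(a^2 - a - 12) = (a - 3)*(a + 3)^2*(a - 4)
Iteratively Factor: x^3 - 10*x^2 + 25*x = (x - 5)*(x^2 - 5*x) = (x - 5)^2*(x)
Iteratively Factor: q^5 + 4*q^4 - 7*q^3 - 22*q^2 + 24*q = (q - 1)*(q^4 + 5*q^3 - 2*q^2 - 24*q) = (q - 1)*(q + 3)*(q^3 + 2*q^2 - 8*q) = (q - 2)*(q - 1)*(q + 3)*(q^2 + 4*q) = (q - 2)*(q - 1)*(q + 3)*(q + 4)*(q)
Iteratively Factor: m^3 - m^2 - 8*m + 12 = (m + 3)*(m^2 - 4*m + 4) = (m - 2)*(m + 3)*(m - 2)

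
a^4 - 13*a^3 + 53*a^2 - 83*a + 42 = (a - 7)*(a - 3)*(a - 2)*(a - 1)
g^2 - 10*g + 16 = (g - 8)*(g - 2)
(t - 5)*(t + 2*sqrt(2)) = t^2 - 5*t + 2*sqrt(2)*t - 10*sqrt(2)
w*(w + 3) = w^2 + 3*w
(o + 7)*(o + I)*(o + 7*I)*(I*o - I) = I*o^4 - 8*o^3 + 6*I*o^3 - 48*o^2 - 14*I*o^2 + 56*o - 42*I*o + 49*I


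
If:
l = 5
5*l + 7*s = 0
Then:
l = 5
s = -25/7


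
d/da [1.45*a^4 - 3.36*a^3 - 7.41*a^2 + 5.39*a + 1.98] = 5.8*a^3 - 10.08*a^2 - 14.82*a + 5.39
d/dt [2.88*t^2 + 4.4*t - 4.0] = 5.76*t + 4.4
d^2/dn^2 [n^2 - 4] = 2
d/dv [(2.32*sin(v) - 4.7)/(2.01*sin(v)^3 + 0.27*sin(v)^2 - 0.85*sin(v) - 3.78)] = (-9.3264*sin(v)^3 + 27.7146*sin(v)^2 + 2.538*sin(v) - 12.7646)*cos(v)/(4.0401*sin(v)^6 + 1.0854*sin(v)^5 - 3.3441*sin(v)^4 - 15.6546*sin(v)^3 - 1.3187*sin(v)^2 + 6.426*sin(v) + 14.2884)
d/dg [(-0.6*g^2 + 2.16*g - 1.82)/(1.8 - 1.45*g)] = (0.87*g^2 - 2.16*g + 1.249)/(2.1025*g^2 - 5.22*g + 3.24)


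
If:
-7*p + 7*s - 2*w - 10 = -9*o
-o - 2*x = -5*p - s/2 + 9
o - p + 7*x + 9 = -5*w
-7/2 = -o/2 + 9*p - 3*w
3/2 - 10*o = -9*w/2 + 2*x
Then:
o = 69389/30547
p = 69767/91641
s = 13474/91641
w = 281521/91641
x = -112894/30547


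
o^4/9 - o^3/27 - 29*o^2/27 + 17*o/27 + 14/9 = (o/3 + 1/3)*(o/3 + 1)*(o - 7/3)*(o - 2)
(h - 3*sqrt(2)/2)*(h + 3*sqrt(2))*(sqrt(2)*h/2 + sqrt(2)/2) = sqrt(2)*h^3/2 + sqrt(2)*h^2/2 + 3*h^2/2 - 9*sqrt(2)*h/2 + 3*h/2 - 9*sqrt(2)/2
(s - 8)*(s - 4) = s^2 - 12*s + 32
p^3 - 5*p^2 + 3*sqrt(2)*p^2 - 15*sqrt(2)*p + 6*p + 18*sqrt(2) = (p - 3)*(p - 2)*(p + 3*sqrt(2))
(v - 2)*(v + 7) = v^2 + 5*v - 14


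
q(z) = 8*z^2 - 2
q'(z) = 16*z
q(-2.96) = 68.09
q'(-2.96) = -47.36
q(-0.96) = 5.37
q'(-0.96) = -15.36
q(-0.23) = -1.58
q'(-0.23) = -3.68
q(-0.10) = -1.92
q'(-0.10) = -1.60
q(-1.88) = 26.28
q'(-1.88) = -30.08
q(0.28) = -1.37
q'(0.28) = 4.48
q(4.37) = 150.78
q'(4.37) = 69.92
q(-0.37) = -0.90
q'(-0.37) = -5.92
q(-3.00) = 70.00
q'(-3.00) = -48.00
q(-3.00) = 70.00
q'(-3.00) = -48.00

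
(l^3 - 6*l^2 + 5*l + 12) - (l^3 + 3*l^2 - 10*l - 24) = -9*l^2 + 15*l + 36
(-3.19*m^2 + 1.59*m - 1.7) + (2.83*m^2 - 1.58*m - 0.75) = -0.36*m^2 + 0.01*m - 2.45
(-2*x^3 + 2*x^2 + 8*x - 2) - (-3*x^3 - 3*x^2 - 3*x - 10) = x^3 + 5*x^2 + 11*x + 8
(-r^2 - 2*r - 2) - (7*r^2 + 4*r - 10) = -8*r^2 - 6*r + 8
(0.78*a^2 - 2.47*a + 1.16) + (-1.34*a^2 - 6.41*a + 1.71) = -0.56*a^2 - 8.88*a + 2.87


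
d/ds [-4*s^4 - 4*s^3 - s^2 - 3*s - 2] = -16*s^3 - 12*s^2 - 2*s - 3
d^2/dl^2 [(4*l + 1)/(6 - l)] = -50/(l - 6)^3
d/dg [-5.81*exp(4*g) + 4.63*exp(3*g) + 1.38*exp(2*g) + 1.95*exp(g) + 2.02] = (-23.24*exp(3*g) + 13.89*exp(2*g) + 2.76*exp(g) + 1.95)*exp(g)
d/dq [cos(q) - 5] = -sin(q)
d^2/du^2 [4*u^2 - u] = 8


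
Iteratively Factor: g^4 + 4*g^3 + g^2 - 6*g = (g - 1)*(g^3 + 5*g^2 + 6*g) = g*(g - 1)*(g^2 + 5*g + 6) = g*(g - 1)*(g + 3)*(g + 2)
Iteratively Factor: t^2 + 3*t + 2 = (t + 1)*(t + 2)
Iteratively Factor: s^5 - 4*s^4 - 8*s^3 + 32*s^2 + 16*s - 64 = (s - 4)*(s^4 - 8*s^2 + 16) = (s - 4)*(s + 2)*(s^3 - 2*s^2 - 4*s + 8) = (s - 4)*(s - 2)*(s + 2)*(s^2 - 4) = (s - 4)*(s - 2)^2*(s + 2)*(s + 2)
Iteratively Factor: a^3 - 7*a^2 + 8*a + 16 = (a - 4)*(a^2 - 3*a - 4) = (a - 4)^2*(a + 1)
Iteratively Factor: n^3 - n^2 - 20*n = (n)*(n^2 - n - 20) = n*(n - 5)*(n + 4)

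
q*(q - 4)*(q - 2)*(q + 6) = q^4 - 28*q^2 + 48*q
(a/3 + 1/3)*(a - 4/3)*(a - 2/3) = a^3/3 - a^2/3 - 10*a/27 + 8/27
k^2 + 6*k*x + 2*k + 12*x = (k + 2)*(k + 6*x)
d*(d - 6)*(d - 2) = d^3 - 8*d^2 + 12*d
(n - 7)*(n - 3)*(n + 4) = n^3 - 6*n^2 - 19*n + 84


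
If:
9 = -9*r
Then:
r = -1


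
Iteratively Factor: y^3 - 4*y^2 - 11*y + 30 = (y - 2)*(y^2 - 2*y - 15) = (y - 5)*(y - 2)*(y + 3)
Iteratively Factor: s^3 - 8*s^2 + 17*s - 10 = (s - 2)*(s^2 - 6*s + 5) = (s - 2)*(s - 1)*(s - 5)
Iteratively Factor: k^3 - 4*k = (k + 2)*(k^2 - 2*k) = (k - 2)*(k + 2)*(k)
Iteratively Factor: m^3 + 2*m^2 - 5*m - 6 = (m + 3)*(m^2 - m - 2) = (m - 2)*(m + 3)*(m + 1)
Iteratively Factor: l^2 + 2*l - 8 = (l - 2)*(l + 4)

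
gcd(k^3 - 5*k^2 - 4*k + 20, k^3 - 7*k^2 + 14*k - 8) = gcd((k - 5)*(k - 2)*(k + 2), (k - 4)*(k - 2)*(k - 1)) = k - 2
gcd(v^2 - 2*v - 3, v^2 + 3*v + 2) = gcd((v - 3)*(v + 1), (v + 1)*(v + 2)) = v + 1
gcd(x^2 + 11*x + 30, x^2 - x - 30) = x + 5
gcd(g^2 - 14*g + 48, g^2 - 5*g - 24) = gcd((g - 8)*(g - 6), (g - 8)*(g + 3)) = g - 8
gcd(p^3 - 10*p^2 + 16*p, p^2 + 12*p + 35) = 1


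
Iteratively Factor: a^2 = (a)*(a)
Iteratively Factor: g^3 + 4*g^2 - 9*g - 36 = (g + 3)*(g^2 + g - 12) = (g - 3)*(g + 3)*(g + 4)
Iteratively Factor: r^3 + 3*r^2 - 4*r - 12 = (r + 3)*(r^2 - 4) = (r - 2)*(r + 3)*(r + 2)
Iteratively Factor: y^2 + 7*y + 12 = (y + 3)*(y + 4)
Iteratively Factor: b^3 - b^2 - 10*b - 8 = (b + 2)*(b^2 - 3*b - 4) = (b + 1)*(b + 2)*(b - 4)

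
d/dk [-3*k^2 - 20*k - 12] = -6*k - 20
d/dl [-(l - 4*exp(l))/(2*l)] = 2*(l - 1)*exp(l)/l^2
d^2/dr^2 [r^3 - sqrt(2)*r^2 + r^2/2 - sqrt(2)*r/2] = 6*r - 2*sqrt(2) + 1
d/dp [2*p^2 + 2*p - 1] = 4*p + 2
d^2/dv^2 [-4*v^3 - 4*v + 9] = -24*v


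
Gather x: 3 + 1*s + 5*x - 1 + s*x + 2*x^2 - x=s + 2*x^2 + x*(s + 4) + 2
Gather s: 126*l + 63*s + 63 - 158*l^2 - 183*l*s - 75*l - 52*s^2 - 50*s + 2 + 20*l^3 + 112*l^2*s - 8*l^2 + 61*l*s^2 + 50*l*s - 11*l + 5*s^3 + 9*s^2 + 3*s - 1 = 20*l^3 - 166*l^2 + 40*l + 5*s^3 + s^2*(61*l - 43) + s*(112*l^2 - 133*l + 16) + 64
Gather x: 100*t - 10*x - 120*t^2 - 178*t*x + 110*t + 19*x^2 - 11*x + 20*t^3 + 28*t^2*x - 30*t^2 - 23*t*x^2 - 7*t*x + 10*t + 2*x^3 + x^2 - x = 20*t^3 - 150*t^2 + 220*t + 2*x^3 + x^2*(20 - 23*t) + x*(28*t^2 - 185*t - 22)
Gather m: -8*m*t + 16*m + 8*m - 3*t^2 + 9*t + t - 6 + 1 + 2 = m*(24 - 8*t) - 3*t^2 + 10*t - 3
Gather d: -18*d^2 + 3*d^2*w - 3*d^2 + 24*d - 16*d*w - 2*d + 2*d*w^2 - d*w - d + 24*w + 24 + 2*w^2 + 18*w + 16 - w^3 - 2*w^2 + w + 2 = d^2*(3*w - 21) + d*(2*w^2 - 17*w + 21) - w^3 + 43*w + 42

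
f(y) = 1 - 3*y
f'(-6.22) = -3.00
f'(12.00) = -3.00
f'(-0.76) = -3.00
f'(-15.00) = -3.00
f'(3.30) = -3.00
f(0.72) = -1.16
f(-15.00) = 46.00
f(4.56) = -12.68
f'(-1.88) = -3.00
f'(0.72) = -3.00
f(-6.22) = 19.66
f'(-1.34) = -3.00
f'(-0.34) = -3.00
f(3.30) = -8.90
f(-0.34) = 2.02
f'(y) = -3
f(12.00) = -35.00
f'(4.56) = -3.00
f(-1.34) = 5.02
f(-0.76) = 3.28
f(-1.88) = 6.64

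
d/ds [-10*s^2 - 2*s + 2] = -20*s - 2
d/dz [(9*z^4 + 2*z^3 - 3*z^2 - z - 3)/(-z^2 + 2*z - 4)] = (-18*z^5 + 52*z^4 - 136*z^3 - 31*z^2 + 18*z + 10)/(z^4 - 4*z^3 + 12*z^2 - 16*z + 16)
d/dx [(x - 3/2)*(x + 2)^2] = (x + 2)*(3*x - 1)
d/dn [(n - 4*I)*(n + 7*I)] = 2*n + 3*I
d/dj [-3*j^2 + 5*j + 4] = 5 - 6*j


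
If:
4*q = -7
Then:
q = -7/4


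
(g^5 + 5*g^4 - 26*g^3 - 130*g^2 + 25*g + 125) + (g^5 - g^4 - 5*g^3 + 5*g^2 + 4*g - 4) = 2*g^5 + 4*g^4 - 31*g^3 - 125*g^2 + 29*g + 121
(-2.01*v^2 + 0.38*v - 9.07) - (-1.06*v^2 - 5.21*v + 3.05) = -0.95*v^2 + 5.59*v - 12.12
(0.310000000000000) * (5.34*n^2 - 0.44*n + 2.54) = 1.6554*n^2 - 0.1364*n + 0.7874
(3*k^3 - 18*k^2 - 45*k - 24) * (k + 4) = 3*k^4 - 6*k^3 - 117*k^2 - 204*k - 96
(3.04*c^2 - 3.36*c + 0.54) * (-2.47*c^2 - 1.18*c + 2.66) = -7.5088*c^4 + 4.712*c^3 + 10.7174*c^2 - 9.5748*c + 1.4364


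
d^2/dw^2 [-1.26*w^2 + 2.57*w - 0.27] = -2.52000000000000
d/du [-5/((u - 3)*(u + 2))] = 5*(2*u - 1)/((u - 3)^2*(u + 2)^2)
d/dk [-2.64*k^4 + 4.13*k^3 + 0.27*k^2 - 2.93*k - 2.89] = -10.56*k^3 + 12.39*k^2 + 0.54*k - 2.93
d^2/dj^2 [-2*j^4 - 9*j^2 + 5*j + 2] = -24*j^2 - 18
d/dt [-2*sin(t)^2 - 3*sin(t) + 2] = -(4*sin(t) + 3)*cos(t)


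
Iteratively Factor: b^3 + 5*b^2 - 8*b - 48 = (b + 4)*(b^2 + b - 12) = (b - 3)*(b + 4)*(b + 4)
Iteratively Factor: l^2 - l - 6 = (l - 3)*(l + 2)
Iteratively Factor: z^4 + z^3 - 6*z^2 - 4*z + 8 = (z + 2)*(z^3 - z^2 - 4*z + 4) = (z - 2)*(z + 2)*(z^2 + z - 2) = (z - 2)*(z + 2)^2*(z - 1)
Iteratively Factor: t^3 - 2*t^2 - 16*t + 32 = (t + 4)*(t^2 - 6*t + 8) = (t - 2)*(t + 4)*(t - 4)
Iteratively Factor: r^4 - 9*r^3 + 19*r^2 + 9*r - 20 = (r - 4)*(r^3 - 5*r^2 - r + 5) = (r - 5)*(r - 4)*(r^2 - 1) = (r - 5)*(r - 4)*(r + 1)*(r - 1)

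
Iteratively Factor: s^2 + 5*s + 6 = (s + 3)*(s + 2)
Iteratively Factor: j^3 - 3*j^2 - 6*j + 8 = (j + 2)*(j^2 - 5*j + 4) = (j - 1)*(j + 2)*(j - 4)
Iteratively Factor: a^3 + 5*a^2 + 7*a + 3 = (a + 1)*(a^2 + 4*a + 3) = (a + 1)*(a + 3)*(a + 1)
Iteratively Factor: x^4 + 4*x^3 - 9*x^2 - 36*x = (x)*(x^3 + 4*x^2 - 9*x - 36) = x*(x + 4)*(x^2 - 9) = x*(x - 3)*(x + 4)*(x + 3)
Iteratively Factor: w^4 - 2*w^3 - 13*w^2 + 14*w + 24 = (w - 4)*(w^3 + 2*w^2 - 5*w - 6) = (w - 4)*(w + 3)*(w^2 - w - 2) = (w - 4)*(w + 1)*(w + 3)*(w - 2)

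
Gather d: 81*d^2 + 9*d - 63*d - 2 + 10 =81*d^2 - 54*d + 8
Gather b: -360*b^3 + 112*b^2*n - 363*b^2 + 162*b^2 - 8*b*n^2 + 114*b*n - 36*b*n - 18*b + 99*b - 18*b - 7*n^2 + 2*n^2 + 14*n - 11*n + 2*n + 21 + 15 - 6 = -360*b^3 + b^2*(112*n - 201) + b*(-8*n^2 + 78*n + 63) - 5*n^2 + 5*n + 30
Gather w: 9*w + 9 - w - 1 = 8*w + 8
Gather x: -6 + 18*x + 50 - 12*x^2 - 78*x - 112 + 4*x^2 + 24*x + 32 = -8*x^2 - 36*x - 36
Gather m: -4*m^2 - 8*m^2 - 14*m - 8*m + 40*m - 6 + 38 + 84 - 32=-12*m^2 + 18*m + 84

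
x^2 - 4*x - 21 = (x - 7)*(x + 3)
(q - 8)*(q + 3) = q^2 - 5*q - 24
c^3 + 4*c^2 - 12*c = c*(c - 2)*(c + 6)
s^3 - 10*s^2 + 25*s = s*(s - 5)^2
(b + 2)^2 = b^2 + 4*b + 4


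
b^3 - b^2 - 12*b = b*(b - 4)*(b + 3)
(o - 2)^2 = o^2 - 4*o + 4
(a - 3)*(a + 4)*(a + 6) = a^3 + 7*a^2 - 6*a - 72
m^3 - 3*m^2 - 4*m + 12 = (m - 3)*(m - 2)*(m + 2)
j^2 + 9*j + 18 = (j + 3)*(j + 6)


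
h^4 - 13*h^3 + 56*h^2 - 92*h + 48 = (h - 6)*(h - 4)*(h - 2)*(h - 1)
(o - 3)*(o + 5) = o^2 + 2*o - 15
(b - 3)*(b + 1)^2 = b^3 - b^2 - 5*b - 3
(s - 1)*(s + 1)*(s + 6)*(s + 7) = s^4 + 13*s^3 + 41*s^2 - 13*s - 42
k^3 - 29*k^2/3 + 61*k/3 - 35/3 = (k - 7)*(k - 5/3)*(k - 1)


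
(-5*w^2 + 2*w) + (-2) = -5*w^2 + 2*w - 2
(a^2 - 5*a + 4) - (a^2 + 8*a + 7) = -13*a - 3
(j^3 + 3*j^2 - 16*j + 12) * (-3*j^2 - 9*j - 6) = -3*j^5 - 18*j^4 + 15*j^3 + 90*j^2 - 12*j - 72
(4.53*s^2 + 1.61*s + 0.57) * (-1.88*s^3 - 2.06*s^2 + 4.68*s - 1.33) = -8.5164*s^5 - 12.3586*s^4 + 16.8122*s^3 + 0.335699999999999*s^2 + 0.5263*s - 0.7581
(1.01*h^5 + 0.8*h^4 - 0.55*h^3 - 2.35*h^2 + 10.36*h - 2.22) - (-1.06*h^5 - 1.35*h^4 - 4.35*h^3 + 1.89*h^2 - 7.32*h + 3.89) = 2.07*h^5 + 2.15*h^4 + 3.8*h^3 - 4.24*h^2 + 17.68*h - 6.11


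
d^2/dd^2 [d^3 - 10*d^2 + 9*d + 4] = 6*d - 20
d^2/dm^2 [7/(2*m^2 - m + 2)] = 14*(-4*m^2 + 2*m + (4*m - 1)^2 - 4)/(2*m^2 - m + 2)^3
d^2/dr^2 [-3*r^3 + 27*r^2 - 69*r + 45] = 54 - 18*r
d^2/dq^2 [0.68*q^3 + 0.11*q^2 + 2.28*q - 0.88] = 4.08*q + 0.22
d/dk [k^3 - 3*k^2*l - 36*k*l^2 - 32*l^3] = 3*k^2 - 6*k*l - 36*l^2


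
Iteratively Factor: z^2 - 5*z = (z - 5)*(z)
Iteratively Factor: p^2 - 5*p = (p - 5)*(p)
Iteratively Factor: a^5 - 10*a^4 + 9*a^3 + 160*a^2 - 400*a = (a - 4)*(a^4 - 6*a^3 - 15*a^2 + 100*a) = (a - 5)*(a - 4)*(a^3 - a^2 - 20*a) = (a - 5)*(a - 4)*(a + 4)*(a^2 - 5*a) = a*(a - 5)*(a - 4)*(a + 4)*(a - 5)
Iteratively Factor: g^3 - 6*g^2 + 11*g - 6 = (g - 1)*(g^2 - 5*g + 6) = (g - 2)*(g - 1)*(g - 3)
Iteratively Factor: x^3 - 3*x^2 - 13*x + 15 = (x - 1)*(x^2 - 2*x - 15) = (x - 5)*(x - 1)*(x + 3)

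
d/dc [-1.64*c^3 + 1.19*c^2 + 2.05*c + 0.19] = -4.92*c^2 + 2.38*c + 2.05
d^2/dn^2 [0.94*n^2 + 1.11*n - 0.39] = 1.88000000000000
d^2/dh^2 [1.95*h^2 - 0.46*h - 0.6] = 3.90000000000000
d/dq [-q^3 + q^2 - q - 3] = -3*q^2 + 2*q - 1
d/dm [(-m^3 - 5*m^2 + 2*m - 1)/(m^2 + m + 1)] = (-m^4 - 2*m^3 - 10*m^2 - 8*m + 3)/(m^4 + 2*m^3 + 3*m^2 + 2*m + 1)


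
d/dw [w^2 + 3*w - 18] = 2*w + 3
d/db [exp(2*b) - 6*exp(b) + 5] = 2*(exp(b) - 3)*exp(b)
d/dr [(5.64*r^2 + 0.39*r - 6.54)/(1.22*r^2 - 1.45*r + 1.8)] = (-8.6538*r^2 + 36.2616*r - 8.781)/(1.4884*r^4 - 3.538*r^3 + 6.4945*r^2 - 5.22*r + 3.24)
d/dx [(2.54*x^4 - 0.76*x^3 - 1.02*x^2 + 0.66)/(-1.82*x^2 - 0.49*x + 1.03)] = (-9.2456*x^5 - 2.3506*x^4 + 11.2096*x^3 - 1.8486*x^2 + 0.3012*x + 0.3234)/(3.3124*x^4 + 1.7836*x^3 - 3.5091*x^2 - 1.0094*x + 1.0609)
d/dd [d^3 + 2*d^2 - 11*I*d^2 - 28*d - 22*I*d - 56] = 3*d^2 + d*(4 - 22*I) - 28 - 22*I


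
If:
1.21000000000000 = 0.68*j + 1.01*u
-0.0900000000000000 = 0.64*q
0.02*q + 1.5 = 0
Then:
No Solution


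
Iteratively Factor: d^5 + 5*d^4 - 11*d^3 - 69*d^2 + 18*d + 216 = (d - 2)*(d^4 + 7*d^3 + 3*d^2 - 63*d - 108) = (d - 2)*(d + 4)*(d^3 + 3*d^2 - 9*d - 27) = (d - 3)*(d - 2)*(d + 4)*(d^2 + 6*d + 9) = (d - 3)*(d - 2)*(d + 3)*(d + 4)*(d + 3)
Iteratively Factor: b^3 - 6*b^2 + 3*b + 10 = (b - 5)*(b^2 - b - 2) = (b - 5)*(b - 2)*(b + 1)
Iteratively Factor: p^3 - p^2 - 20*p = (p - 5)*(p^2 + 4*p) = p*(p - 5)*(p + 4)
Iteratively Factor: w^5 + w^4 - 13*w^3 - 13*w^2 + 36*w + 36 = (w + 2)*(w^4 - w^3 - 11*w^2 + 9*w + 18) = (w + 1)*(w + 2)*(w^3 - 2*w^2 - 9*w + 18) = (w - 2)*(w + 1)*(w + 2)*(w^2 - 9) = (w - 2)*(w + 1)*(w + 2)*(w + 3)*(w - 3)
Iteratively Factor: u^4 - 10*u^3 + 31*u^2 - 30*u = (u - 5)*(u^3 - 5*u^2 + 6*u) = (u - 5)*(u - 3)*(u^2 - 2*u) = (u - 5)*(u - 3)*(u - 2)*(u)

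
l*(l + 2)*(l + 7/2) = l^3 + 11*l^2/2 + 7*l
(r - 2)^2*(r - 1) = r^3 - 5*r^2 + 8*r - 4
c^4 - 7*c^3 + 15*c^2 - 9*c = c*(c - 3)^2*(c - 1)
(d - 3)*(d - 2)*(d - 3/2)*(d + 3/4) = d^4 - 23*d^3/4 + 69*d^2/8 + 9*d/8 - 27/4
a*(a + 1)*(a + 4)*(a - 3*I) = a^4 + 5*a^3 - 3*I*a^3 + 4*a^2 - 15*I*a^2 - 12*I*a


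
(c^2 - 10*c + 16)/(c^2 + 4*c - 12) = (c - 8)/(c + 6)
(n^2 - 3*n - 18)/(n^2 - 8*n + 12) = (n + 3)/(n - 2)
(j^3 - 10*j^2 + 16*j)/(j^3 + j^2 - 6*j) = (j - 8)/(j + 3)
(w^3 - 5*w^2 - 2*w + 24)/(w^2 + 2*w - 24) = (w^2 - w - 6)/(w + 6)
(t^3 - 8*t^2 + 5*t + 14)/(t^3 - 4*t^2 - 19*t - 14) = (t - 2)/(t + 2)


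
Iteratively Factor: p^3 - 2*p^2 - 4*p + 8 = (p - 2)*(p^2 - 4) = (p - 2)*(p + 2)*(p - 2)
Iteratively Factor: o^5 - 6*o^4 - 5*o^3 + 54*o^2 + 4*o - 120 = (o + 2)*(o^4 - 8*o^3 + 11*o^2 + 32*o - 60) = (o + 2)^2*(o^3 - 10*o^2 + 31*o - 30) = (o - 5)*(o + 2)^2*(o^2 - 5*o + 6) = (o - 5)*(o - 2)*(o + 2)^2*(o - 3)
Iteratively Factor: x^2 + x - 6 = (x - 2)*(x + 3)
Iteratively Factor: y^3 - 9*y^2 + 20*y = (y)*(y^2 - 9*y + 20) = y*(y - 5)*(y - 4)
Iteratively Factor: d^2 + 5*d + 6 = (d + 3)*(d + 2)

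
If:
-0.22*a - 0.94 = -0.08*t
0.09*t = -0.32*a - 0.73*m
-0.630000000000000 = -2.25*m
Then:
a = -2.22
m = 0.28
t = 5.64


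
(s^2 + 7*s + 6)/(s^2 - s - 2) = (s + 6)/(s - 2)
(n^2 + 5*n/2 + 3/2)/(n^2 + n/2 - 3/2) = (n + 1)/(n - 1)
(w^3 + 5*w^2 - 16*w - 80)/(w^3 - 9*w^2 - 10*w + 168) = (w^2 + w - 20)/(w^2 - 13*w + 42)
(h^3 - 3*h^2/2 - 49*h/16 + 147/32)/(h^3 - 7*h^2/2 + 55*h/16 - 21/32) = (4*h + 7)/(4*h - 1)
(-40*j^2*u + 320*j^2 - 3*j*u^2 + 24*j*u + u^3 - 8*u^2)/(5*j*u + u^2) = -8*j + 64*j/u + u - 8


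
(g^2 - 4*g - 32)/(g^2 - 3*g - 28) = (g - 8)/(g - 7)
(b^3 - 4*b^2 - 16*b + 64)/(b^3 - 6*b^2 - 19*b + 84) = (b^2 - 8*b + 16)/(b^2 - 10*b + 21)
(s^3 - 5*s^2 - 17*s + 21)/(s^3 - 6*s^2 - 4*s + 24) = (s^3 - 5*s^2 - 17*s + 21)/(s^3 - 6*s^2 - 4*s + 24)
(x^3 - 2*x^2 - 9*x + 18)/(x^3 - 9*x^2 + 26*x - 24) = (x + 3)/(x - 4)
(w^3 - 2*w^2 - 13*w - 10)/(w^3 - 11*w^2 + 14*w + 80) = (w + 1)/(w - 8)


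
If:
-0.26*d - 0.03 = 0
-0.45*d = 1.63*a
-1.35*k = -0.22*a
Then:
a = 0.03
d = -0.12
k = 0.01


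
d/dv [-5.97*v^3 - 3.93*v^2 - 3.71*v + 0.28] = -17.91*v^2 - 7.86*v - 3.71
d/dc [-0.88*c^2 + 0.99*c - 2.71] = 0.99 - 1.76*c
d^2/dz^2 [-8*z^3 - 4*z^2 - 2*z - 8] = -48*z - 8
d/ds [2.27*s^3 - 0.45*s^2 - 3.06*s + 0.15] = 6.81*s^2 - 0.9*s - 3.06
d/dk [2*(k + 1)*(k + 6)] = 4*k + 14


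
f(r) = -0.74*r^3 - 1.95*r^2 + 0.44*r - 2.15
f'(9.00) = -214.48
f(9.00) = -695.60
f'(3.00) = -31.24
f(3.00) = -38.36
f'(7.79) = -164.66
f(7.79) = -466.88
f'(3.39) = -38.29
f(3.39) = -51.90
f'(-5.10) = -37.41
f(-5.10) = 43.05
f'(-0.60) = 1.98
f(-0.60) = -2.96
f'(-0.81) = 2.14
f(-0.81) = -3.39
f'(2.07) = -17.15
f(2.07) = -16.16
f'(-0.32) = 1.46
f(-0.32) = -2.47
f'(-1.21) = 1.91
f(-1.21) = -4.23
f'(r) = -2.22*r^2 - 3.9*r + 0.44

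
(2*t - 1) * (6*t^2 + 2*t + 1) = 12*t^3 - 2*t^2 - 1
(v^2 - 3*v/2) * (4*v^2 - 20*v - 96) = 4*v^4 - 26*v^3 - 66*v^2 + 144*v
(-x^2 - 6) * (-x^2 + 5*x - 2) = x^4 - 5*x^3 + 8*x^2 - 30*x + 12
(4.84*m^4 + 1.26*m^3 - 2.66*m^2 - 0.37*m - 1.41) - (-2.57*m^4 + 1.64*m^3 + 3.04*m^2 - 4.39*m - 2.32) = 7.41*m^4 - 0.38*m^3 - 5.7*m^2 + 4.02*m + 0.91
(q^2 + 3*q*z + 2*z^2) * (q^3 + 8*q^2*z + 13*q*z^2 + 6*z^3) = q^5 + 11*q^4*z + 39*q^3*z^2 + 61*q^2*z^3 + 44*q*z^4 + 12*z^5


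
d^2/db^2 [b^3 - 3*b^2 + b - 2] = 6*b - 6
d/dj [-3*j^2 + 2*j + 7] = 2 - 6*j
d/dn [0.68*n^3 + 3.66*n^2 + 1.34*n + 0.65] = 2.04*n^2 + 7.32*n + 1.34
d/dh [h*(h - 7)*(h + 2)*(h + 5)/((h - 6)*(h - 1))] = (2*h^5 - 21*h^4 + 24*h^3 + 343*h^2 - 468*h - 420)/(h^4 - 14*h^3 + 61*h^2 - 84*h + 36)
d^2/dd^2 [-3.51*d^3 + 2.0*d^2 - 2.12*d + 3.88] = 4.0 - 21.06*d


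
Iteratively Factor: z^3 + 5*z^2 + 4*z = (z + 4)*(z^2 + z) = z*(z + 4)*(z + 1)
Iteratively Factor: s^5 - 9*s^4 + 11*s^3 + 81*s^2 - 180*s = (s)*(s^4 - 9*s^3 + 11*s^2 + 81*s - 180) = s*(s - 4)*(s^3 - 5*s^2 - 9*s + 45) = s*(s - 5)*(s - 4)*(s^2 - 9) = s*(s - 5)*(s - 4)*(s - 3)*(s + 3)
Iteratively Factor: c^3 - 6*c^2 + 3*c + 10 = (c - 5)*(c^2 - c - 2) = (c - 5)*(c - 2)*(c + 1)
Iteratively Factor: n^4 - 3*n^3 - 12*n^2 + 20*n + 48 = (n + 2)*(n^3 - 5*n^2 - 2*n + 24) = (n + 2)^2*(n^2 - 7*n + 12) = (n - 3)*(n + 2)^2*(n - 4)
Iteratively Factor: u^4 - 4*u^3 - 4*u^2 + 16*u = (u + 2)*(u^3 - 6*u^2 + 8*u) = (u - 4)*(u + 2)*(u^2 - 2*u) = (u - 4)*(u - 2)*(u + 2)*(u)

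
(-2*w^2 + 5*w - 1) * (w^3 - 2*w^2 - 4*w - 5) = -2*w^5 + 9*w^4 - 3*w^3 - 8*w^2 - 21*w + 5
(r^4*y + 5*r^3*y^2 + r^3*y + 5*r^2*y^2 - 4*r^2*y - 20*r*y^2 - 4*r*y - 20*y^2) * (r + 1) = r^5*y + 5*r^4*y^2 + 2*r^4*y + 10*r^3*y^2 - 3*r^3*y - 15*r^2*y^2 - 8*r^2*y - 40*r*y^2 - 4*r*y - 20*y^2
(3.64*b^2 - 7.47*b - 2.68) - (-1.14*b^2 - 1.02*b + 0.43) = 4.78*b^2 - 6.45*b - 3.11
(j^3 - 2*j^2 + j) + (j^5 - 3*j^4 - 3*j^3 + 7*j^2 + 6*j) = j^5 - 3*j^4 - 2*j^3 + 5*j^2 + 7*j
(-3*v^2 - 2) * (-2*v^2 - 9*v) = 6*v^4 + 27*v^3 + 4*v^2 + 18*v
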